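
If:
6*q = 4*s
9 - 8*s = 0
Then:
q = 3/4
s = 9/8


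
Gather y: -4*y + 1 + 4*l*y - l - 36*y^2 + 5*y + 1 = -l - 36*y^2 + y*(4*l + 1) + 2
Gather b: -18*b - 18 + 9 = -18*b - 9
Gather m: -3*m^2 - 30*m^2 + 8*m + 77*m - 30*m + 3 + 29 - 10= -33*m^2 + 55*m + 22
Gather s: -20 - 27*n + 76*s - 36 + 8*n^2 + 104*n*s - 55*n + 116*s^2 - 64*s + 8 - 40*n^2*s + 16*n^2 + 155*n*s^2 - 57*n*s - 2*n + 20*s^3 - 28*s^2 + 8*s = 24*n^2 - 84*n + 20*s^3 + s^2*(155*n + 88) + s*(-40*n^2 + 47*n + 20) - 48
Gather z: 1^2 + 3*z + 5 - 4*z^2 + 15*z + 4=-4*z^2 + 18*z + 10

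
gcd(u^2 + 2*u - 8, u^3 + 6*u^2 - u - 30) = u - 2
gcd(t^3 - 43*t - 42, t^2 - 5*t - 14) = t - 7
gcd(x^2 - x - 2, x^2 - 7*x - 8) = x + 1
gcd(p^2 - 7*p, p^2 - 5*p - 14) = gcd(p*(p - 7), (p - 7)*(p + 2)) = p - 7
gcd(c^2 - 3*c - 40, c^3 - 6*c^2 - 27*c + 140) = c + 5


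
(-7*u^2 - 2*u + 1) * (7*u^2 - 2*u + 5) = -49*u^4 - 24*u^2 - 12*u + 5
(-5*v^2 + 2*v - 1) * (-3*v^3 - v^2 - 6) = 15*v^5 - v^4 + v^3 + 31*v^2 - 12*v + 6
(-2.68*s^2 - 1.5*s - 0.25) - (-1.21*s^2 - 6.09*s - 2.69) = -1.47*s^2 + 4.59*s + 2.44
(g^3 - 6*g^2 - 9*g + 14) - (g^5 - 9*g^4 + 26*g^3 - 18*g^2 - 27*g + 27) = -g^5 + 9*g^4 - 25*g^3 + 12*g^2 + 18*g - 13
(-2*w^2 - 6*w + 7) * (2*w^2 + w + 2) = -4*w^4 - 14*w^3 + 4*w^2 - 5*w + 14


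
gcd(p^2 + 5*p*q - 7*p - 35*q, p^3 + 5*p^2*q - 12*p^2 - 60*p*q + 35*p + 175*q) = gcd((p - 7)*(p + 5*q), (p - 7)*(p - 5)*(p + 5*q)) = p^2 + 5*p*q - 7*p - 35*q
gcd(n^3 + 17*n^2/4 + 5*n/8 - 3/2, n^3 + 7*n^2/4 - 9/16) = n^2 + n/4 - 3/8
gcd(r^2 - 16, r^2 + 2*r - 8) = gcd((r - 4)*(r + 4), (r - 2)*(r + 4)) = r + 4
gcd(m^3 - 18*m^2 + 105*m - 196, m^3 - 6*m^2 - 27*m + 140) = m^2 - 11*m + 28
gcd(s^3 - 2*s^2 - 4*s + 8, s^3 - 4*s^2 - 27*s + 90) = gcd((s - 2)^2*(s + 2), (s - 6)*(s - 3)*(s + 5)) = 1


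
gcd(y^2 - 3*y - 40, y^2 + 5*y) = y + 5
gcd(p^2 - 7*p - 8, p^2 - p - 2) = p + 1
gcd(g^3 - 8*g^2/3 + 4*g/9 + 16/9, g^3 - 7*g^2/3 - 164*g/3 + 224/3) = g - 4/3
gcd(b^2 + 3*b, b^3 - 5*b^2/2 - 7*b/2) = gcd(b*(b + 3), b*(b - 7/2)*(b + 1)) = b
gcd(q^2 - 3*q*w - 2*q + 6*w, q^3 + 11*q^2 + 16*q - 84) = q - 2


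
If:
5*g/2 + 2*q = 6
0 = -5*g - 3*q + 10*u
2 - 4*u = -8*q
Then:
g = 32/15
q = 1/3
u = 7/6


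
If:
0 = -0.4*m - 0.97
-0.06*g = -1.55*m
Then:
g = -62.65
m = -2.42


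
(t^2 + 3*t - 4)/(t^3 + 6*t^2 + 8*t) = (t - 1)/(t*(t + 2))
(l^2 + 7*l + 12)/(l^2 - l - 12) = (l + 4)/(l - 4)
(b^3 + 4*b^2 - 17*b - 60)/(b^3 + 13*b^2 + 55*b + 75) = (b - 4)/(b + 5)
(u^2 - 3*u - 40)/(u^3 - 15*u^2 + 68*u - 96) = (u + 5)/(u^2 - 7*u + 12)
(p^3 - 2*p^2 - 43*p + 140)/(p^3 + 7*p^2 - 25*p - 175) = (p - 4)/(p + 5)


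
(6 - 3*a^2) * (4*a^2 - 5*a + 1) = -12*a^4 + 15*a^3 + 21*a^2 - 30*a + 6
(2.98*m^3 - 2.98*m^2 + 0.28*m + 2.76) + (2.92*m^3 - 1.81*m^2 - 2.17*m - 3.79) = 5.9*m^3 - 4.79*m^2 - 1.89*m - 1.03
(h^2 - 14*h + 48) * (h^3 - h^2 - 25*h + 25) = h^5 - 15*h^4 + 37*h^3 + 327*h^2 - 1550*h + 1200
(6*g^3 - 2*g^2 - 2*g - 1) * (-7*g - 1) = -42*g^4 + 8*g^3 + 16*g^2 + 9*g + 1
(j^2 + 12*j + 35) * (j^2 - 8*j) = j^4 + 4*j^3 - 61*j^2 - 280*j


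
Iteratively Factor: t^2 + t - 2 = (t - 1)*(t + 2)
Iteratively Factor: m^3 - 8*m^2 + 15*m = (m - 3)*(m^2 - 5*m) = m*(m - 3)*(m - 5)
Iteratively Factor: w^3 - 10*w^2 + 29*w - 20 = (w - 1)*(w^2 - 9*w + 20) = (w - 5)*(w - 1)*(w - 4)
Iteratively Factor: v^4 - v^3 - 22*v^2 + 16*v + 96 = (v - 4)*(v^3 + 3*v^2 - 10*v - 24) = (v - 4)*(v + 2)*(v^2 + v - 12) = (v - 4)*(v + 2)*(v + 4)*(v - 3)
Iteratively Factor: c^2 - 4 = (c - 2)*(c + 2)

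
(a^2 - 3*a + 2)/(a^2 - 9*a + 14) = (a - 1)/(a - 7)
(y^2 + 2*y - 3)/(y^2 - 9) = (y - 1)/(y - 3)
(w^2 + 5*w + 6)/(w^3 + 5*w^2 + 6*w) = 1/w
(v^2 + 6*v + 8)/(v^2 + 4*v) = (v + 2)/v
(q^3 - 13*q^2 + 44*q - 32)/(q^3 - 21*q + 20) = (q - 8)/(q + 5)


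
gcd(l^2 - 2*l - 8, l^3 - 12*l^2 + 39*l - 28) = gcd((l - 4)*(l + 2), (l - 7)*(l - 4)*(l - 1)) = l - 4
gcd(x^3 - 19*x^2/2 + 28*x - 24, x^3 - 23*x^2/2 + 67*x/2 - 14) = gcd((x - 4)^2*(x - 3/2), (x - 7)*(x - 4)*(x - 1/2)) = x - 4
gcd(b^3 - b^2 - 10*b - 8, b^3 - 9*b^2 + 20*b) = b - 4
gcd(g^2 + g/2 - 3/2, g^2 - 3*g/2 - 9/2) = g + 3/2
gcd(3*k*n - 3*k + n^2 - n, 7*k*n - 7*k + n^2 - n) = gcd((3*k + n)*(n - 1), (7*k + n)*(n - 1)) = n - 1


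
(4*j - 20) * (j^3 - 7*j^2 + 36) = 4*j^4 - 48*j^3 + 140*j^2 + 144*j - 720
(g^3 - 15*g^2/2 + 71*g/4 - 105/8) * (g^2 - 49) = g^5 - 15*g^4/2 - 125*g^3/4 + 2835*g^2/8 - 3479*g/4 + 5145/8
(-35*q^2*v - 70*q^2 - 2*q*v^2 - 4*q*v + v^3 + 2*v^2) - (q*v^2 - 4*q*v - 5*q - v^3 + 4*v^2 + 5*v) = -35*q^2*v - 70*q^2 - 3*q*v^2 + 5*q + 2*v^3 - 2*v^2 - 5*v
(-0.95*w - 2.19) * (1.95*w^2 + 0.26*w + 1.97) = -1.8525*w^3 - 4.5175*w^2 - 2.4409*w - 4.3143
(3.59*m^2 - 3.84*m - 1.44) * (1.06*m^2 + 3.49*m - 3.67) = 3.8054*m^4 + 8.4587*m^3 - 28.1033*m^2 + 9.0672*m + 5.2848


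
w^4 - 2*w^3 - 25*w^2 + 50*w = w*(w - 5)*(w - 2)*(w + 5)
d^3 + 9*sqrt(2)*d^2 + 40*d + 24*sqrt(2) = (d + sqrt(2))*(d + 2*sqrt(2))*(d + 6*sqrt(2))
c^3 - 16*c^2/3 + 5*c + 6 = (c - 3)^2*(c + 2/3)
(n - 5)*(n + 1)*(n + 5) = n^3 + n^2 - 25*n - 25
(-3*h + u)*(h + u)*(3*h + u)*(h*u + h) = -9*h^4*u - 9*h^4 - 9*h^3*u^2 - 9*h^3*u + h^2*u^3 + h^2*u^2 + h*u^4 + h*u^3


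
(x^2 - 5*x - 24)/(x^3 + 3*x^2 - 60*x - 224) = (x + 3)/(x^2 + 11*x + 28)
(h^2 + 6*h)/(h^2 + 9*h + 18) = h/(h + 3)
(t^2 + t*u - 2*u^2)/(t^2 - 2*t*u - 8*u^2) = (t - u)/(t - 4*u)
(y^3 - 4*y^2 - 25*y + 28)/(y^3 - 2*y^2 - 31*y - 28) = (y - 1)/(y + 1)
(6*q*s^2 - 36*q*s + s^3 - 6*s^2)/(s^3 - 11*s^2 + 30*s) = (6*q + s)/(s - 5)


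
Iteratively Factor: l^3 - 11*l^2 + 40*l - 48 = (l - 3)*(l^2 - 8*l + 16) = (l - 4)*(l - 3)*(l - 4)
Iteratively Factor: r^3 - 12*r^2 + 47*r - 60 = (r - 4)*(r^2 - 8*r + 15) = (r - 4)*(r - 3)*(r - 5)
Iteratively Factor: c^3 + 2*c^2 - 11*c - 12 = (c - 3)*(c^2 + 5*c + 4) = (c - 3)*(c + 4)*(c + 1)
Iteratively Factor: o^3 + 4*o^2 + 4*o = (o + 2)*(o^2 + 2*o) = (o + 2)^2*(o)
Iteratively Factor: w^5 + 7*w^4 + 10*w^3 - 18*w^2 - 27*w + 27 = (w + 3)*(w^4 + 4*w^3 - 2*w^2 - 12*w + 9) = (w - 1)*(w + 3)*(w^3 + 5*w^2 + 3*w - 9) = (w - 1)*(w + 3)^2*(w^2 + 2*w - 3) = (w - 1)^2*(w + 3)^2*(w + 3)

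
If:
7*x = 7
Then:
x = 1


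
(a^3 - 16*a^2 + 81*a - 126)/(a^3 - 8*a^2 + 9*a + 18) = (a - 7)/(a + 1)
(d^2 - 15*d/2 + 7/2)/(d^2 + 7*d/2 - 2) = (d - 7)/(d + 4)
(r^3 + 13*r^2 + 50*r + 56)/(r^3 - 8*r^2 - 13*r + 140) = (r^2 + 9*r + 14)/(r^2 - 12*r + 35)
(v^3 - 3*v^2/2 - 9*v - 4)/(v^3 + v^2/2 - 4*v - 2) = (v - 4)/(v - 2)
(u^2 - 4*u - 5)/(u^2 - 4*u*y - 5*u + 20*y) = (-u - 1)/(-u + 4*y)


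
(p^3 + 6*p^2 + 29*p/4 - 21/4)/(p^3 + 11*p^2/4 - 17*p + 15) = (4*p^3 + 24*p^2 + 29*p - 21)/(4*p^3 + 11*p^2 - 68*p + 60)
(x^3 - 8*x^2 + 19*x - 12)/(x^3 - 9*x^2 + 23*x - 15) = (x - 4)/(x - 5)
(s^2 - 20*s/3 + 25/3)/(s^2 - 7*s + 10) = (s - 5/3)/(s - 2)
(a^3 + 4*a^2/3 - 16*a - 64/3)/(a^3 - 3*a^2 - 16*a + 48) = (a + 4/3)/(a - 3)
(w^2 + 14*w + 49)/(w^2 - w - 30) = (w^2 + 14*w + 49)/(w^2 - w - 30)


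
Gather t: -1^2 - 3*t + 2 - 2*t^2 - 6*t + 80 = -2*t^2 - 9*t + 81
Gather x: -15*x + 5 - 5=-15*x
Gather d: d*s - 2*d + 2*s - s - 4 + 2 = d*(s - 2) + s - 2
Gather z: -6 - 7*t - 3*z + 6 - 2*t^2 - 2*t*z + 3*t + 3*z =-2*t^2 - 2*t*z - 4*t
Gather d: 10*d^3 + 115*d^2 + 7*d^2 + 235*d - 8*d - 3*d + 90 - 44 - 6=10*d^3 + 122*d^2 + 224*d + 40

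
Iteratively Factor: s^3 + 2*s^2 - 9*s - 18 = (s + 2)*(s^2 - 9) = (s + 2)*(s + 3)*(s - 3)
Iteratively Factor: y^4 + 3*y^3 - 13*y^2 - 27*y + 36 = (y + 4)*(y^3 - y^2 - 9*y + 9) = (y - 3)*(y + 4)*(y^2 + 2*y - 3) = (y - 3)*(y + 3)*(y + 4)*(y - 1)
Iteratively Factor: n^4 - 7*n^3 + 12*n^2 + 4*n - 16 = (n - 4)*(n^3 - 3*n^2 + 4) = (n - 4)*(n + 1)*(n^2 - 4*n + 4) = (n - 4)*(n - 2)*(n + 1)*(n - 2)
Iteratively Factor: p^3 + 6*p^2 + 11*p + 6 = (p + 2)*(p^2 + 4*p + 3) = (p + 1)*(p + 2)*(p + 3)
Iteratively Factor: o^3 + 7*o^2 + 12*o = (o + 4)*(o^2 + 3*o) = o*(o + 4)*(o + 3)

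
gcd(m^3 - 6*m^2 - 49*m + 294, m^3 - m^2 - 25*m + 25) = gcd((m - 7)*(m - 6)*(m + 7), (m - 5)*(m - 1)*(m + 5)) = 1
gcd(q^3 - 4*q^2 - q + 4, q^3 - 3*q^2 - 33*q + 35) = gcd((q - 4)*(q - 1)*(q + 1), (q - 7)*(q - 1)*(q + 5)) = q - 1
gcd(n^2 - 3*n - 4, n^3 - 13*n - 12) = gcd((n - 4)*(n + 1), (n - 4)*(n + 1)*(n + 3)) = n^2 - 3*n - 4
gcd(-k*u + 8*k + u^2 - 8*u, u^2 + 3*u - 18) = 1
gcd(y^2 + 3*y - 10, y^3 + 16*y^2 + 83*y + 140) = y + 5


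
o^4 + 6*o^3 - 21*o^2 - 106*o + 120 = (o - 4)*(o - 1)*(o + 5)*(o + 6)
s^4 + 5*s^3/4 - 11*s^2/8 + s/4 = s*(s - 1/2)*(s - 1/4)*(s + 2)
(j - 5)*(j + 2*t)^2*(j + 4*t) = j^4 + 8*j^3*t - 5*j^3 + 20*j^2*t^2 - 40*j^2*t + 16*j*t^3 - 100*j*t^2 - 80*t^3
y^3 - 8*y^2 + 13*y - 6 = (y - 6)*(y - 1)^2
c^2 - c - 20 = (c - 5)*(c + 4)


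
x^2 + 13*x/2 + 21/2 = (x + 3)*(x + 7/2)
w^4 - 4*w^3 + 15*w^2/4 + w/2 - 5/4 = (w - 5/2)*(w - 1)^2*(w + 1/2)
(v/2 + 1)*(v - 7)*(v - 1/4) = v^3/2 - 21*v^2/8 - 51*v/8 + 7/4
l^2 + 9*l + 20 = (l + 4)*(l + 5)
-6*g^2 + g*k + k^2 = (-2*g + k)*(3*g + k)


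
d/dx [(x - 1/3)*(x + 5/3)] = 2*x + 4/3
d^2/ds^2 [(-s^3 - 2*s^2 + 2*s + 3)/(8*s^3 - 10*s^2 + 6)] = (-52*s^6 + 96*s^5 + 240*s^4 - 277*s^3 - 9*s^2 - 45*s + 27)/(64*s^9 - 240*s^8 + 300*s^7 + 19*s^6 - 360*s^5 + 225*s^4 + 108*s^3 - 135*s^2 + 27)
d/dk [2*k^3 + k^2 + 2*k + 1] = 6*k^2 + 2*k + 2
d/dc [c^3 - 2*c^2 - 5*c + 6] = 3*c^2 - 4*c - 5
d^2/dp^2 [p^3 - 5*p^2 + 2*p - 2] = 6*p - 10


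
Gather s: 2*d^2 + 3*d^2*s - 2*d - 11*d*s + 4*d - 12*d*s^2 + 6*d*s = 2*d^2 - 12*d*s^2 + 2*d + s*(3*d^2 - 5*d)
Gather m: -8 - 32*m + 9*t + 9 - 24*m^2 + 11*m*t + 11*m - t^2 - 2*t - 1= -24*m^2 + m*(11*t - 21) - t^2 + 7*t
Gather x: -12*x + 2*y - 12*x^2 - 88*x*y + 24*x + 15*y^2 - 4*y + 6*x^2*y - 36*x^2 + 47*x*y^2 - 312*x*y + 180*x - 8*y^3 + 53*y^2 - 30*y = x^2*(6*y - 48) + x*(47*y^2 - 400*y + 192) - 8*y^3 + 68*y^2 - 32*y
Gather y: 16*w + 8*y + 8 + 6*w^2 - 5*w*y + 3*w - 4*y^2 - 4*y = 6*w^2 + 19*w - 4*y^2 + y*(4 - 5*w) + 8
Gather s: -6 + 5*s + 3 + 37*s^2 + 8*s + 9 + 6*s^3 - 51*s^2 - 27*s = 6*s^3 - 14*s^2 - 14*s + 6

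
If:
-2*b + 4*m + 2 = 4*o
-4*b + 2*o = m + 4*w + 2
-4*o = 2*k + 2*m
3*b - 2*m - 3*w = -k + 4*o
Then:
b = -w - 4/13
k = 2*w + 4/13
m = -w - 7/13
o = 3/26 - w/2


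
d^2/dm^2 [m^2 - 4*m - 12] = 2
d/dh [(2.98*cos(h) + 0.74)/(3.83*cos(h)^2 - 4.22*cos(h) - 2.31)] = (11.4134*cos(h)^2 + 5.6684*cos(h) + 3.761)*sin(h)/(14.6689*cos(h)^4 - 32.3252*cos(h)^3 + 0.113799999999998*cos(h)^2 + 19.4964*cos(h) + 5.3361)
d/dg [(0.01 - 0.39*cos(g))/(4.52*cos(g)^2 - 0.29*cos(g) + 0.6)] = (-1.7628*cos(g)^2 + 0.0904*cos(g) + 0.2311)*sin(g)/(20.4304*cos(g)^4 - 2.6216*cos(g)^3 + 5.5081*cos(g)^2 - 0.348*cos(g) + 0.36)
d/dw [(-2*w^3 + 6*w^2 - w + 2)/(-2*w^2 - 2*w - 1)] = (4*w^4 + 8*w^3 - 8*w^2 - 4*w + 5)/(4*w^4 + 8*w^3 + 8*w^2 + 4*w + 1)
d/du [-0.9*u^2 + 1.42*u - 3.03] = 1.42 - 1.8*u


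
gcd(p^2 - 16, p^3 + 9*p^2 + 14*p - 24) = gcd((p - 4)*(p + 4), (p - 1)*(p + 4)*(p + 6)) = p + 4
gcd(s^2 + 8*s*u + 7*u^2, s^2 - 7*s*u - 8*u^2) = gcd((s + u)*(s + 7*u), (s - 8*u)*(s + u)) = s + u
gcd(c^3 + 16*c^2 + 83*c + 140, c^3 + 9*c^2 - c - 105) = c^2 + 12*c + 35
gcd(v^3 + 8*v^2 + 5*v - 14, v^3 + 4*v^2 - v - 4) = v - 1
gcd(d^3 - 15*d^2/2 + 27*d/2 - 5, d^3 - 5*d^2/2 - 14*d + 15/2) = d^2 - 11*d/2 + 5/2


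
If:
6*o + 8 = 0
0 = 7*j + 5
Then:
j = -5/7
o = -4/3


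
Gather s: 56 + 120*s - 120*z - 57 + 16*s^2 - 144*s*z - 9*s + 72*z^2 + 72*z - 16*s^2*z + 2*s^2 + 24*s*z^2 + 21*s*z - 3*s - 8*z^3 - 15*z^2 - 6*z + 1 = s^2*(18 - 16*z) + s*(24*z^2 - 123*z + 108) - 8*z^3 + 57*z^2 - 54*z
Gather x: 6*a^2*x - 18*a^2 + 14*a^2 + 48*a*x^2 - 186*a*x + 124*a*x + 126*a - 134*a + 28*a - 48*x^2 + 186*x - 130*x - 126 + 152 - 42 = -4*a^2 + 20*a + x^2*(48*a - 48) + x*(6*a^2 - 62*a + 56) - 16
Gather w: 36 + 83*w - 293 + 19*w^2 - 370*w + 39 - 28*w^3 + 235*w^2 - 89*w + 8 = -28*w^3 + 254*w^2 - 376*w - 210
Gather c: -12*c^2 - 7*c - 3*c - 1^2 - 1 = -12*c^2 - 10*c - 2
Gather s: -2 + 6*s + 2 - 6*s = 0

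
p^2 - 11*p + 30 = (p - 6)*(p - 5)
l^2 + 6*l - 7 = (l - 1)*(l + 7)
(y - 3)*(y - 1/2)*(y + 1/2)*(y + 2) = y^4 - y^3 - 25*y^2/4 + y/4 + 3/2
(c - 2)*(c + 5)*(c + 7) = c^3 + 10*c^2 + 11*c - 70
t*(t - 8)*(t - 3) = t^3 - 11*t^2 + 24*t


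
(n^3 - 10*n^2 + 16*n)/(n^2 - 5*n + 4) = n*(n^2 - 10*n + 16)/(n^2 - 5*n + 4)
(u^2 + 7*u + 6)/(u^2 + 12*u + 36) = (u + 1)/(u + 6)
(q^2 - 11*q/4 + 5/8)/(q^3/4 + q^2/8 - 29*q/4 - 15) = (8*q^2 - 22*q + 5)/(2*q^3 + q^2 - 58*q - 120)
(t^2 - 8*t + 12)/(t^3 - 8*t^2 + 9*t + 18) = (t - 2)/(t^2 - 2*t - 3)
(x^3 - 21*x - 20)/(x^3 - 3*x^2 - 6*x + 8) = (x^3 - 21*x - 20)/(x^3 - 3*x^2 - 6*x + 8)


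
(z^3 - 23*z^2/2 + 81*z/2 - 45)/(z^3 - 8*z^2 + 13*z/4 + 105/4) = 2*(z^2 - 9*z + 18)/(2*z^2 - 11*z - 21)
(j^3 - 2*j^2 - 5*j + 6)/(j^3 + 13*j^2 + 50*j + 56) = (j^2 - 4*j + 3)/(j^2 + 11*j + 28)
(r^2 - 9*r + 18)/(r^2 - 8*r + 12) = (r - 3)/(r - 2)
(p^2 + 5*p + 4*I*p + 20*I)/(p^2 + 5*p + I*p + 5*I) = (p + 4*I)/(p + I)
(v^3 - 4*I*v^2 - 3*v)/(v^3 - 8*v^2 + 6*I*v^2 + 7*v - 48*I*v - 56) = v*(v - 3*I)/(v^2 + v*(-8 + 7*I) - 56*I)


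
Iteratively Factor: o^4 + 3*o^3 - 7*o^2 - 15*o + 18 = (o + 3)*(o^3 - 7*o + 6) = (o - 1)*(o + 3)*(o^2 + o - 6) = (o - 1)*(o + 3)^2*(o - 2)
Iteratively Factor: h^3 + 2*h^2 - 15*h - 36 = (h + 3)*(h^2 - h - 12) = (h + 3)^2*(h - 4)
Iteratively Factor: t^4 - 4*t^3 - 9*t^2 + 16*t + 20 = (t - 2)*(t^3 - 2*t^2 - 13*t - 10) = (t - 5)*(t - 2)*(t^2 + 3*t + 2) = (t - 5)*(t - 2)*(t + 2)*(t + 1)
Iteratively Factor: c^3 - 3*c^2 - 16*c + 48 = (c + 4)*(c^2 - 7*c + 12) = (c - 4)*(c + 4)*(c - 3)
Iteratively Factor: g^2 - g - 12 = (g + 3)*(g - 4)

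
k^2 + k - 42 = (k - 6)*(k + 7)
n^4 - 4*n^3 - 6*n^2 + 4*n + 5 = (n - 5)*(n - 1)*(n + 1)^2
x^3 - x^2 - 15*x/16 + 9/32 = (x - 3/2)*(x - 1/4)*(x + 3/4)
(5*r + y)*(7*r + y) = 35*r^2 + 12*r*y + y^2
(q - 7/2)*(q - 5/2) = q^2 - 6*q + 35/4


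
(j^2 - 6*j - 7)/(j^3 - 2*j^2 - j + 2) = (j - 7)/(j^2 - 3*j + 2)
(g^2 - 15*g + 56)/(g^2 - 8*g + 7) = (g - 8)/(g - 1)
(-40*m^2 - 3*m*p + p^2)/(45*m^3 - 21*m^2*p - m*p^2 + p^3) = (-8*m + p)/(9*m^2 - 6*m*p + p^2)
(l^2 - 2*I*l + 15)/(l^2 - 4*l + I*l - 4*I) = (l^2 - 2*I*l + 15)/(l^2 + l*(-4 + I) - 4*I)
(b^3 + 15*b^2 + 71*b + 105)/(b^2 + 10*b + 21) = b + 5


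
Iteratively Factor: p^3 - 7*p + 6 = (p - 2)*(p^2 + 2*p - 3) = (p - 2)*(p + 3)*(p - 1)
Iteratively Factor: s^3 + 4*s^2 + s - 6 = (s - 1)*(s^2 + 5*s + 6) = (s - 1)*(s + 2)*(s + 3)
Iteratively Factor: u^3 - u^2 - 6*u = (u - 3)*(u^2 + 2*u) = u*(u - 3)*(u + 2)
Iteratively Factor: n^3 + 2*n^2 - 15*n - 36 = (n + 3)*(n^2 - n - 12) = (n + 3)^2*(n - 4)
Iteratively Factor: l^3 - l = (l)*(l^2 - 1) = l*(l - 1)*(l + 1)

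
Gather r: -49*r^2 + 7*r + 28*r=-49*r^2 + 35*r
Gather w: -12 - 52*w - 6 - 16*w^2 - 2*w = -16*w^2 - 54*w - 18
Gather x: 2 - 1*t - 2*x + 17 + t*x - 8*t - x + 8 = -9*t + x*(t - 3) + 27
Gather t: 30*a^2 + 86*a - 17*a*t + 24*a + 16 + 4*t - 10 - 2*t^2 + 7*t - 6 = 30*a^2 + 110*a - 2*t^2 + t*(11 - 17*a)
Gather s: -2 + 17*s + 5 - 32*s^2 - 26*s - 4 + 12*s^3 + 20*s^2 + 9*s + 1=12*s^3 - 12*s^2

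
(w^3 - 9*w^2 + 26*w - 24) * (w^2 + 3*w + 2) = w^5 - 6*w^4 + w^3 + 36*w^2 - 20*w - 48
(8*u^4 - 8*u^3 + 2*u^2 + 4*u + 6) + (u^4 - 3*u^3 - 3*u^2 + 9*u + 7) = 9*u^4 - 11*u^3 - u^2 + 13*u + 13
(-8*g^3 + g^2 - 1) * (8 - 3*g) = 24*g^4 - 67*g^3 + 8*g^2 + 3*g - 8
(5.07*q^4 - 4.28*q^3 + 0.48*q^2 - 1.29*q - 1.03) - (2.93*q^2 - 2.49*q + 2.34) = 5.07*q^4 - 4.28*q^3 - 2.45*q^2 + 1.2*q - 3.37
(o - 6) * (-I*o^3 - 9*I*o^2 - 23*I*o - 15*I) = -I*o^4 - 3*I*o^3 + 31*I*o^2 + 123*I*o + 90*I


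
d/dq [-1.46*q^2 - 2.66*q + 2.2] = -2.92*q - 2.66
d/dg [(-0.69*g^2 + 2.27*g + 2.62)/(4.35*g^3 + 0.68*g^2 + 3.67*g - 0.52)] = (3.0015*g^4 - 19.749*g^3 - 38.2669*g^2 - 2.8456*g - 10.7958)/(18.9225*g^6 + 5.916*g^5 + 32.3914*g^4 + 0.4672*g^3 + 12.7617*g^2 - 3.8168*g + 0.2704)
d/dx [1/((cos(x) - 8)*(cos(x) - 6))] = 2*(cos(x) - 7)*sin(x)/((cos(x) - 8)^2*(cos(x) - 6)^2)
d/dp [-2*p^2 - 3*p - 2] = -4*p - 3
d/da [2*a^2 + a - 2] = 4*a + 1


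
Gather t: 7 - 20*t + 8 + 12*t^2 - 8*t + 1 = 12*t^2 - 28*t + 16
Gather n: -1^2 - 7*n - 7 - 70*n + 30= 22 - 77*n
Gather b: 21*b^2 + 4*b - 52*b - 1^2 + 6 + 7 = 21*b^2 - 48*b + 12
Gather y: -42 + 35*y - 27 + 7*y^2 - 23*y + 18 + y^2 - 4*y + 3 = 8*y^2 + 8*y - 48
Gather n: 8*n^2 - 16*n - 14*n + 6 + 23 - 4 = 8*n^2 - 30*n + 25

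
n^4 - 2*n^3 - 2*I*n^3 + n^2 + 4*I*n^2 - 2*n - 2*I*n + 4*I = (n - 2)*(n - 2*I)*(n - I)*(n + I)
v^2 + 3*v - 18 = (v - 3)*(v + 6)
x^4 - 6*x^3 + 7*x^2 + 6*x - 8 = (x - 4)*(x - 2)*(x - 1)*(x + 1)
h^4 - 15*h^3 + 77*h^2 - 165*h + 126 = (h - 7)*(h - 3)^2*(h - 2)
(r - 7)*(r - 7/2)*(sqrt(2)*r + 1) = sqrt(2)*r^3 - 21*sqrt(2)*r^2/2 + r^2 - 21*r/2 + 49*sqrt(2)*r/2 + 49/2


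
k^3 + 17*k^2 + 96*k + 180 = (k + 5)*(k + 6)^2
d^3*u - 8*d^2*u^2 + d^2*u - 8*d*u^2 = d*(d - 8*u)*(d*u + u)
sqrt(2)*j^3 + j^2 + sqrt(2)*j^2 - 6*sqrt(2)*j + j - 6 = (j - 2)*(j + 3)*(sqrt(2)*j + 1)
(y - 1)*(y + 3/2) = y^2 + y/2 - 3/2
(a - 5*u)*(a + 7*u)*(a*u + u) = a^3*u + 2*a^2*u^2 + a^2*u - 35*a*u^3 + 2*a*u^2 - 35*u^3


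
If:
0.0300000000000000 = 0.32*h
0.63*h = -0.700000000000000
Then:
No Solution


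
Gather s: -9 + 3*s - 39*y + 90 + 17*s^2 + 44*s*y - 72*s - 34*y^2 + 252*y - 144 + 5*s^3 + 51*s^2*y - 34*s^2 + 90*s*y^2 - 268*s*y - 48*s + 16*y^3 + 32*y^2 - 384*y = 5*s^3 + s^2*(51*y - 17) + s*(90*y^2 - 224*y - 117) + 16*y^3 - 2*y^2 - 171*y - 63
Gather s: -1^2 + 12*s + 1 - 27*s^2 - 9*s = -27*s^2 + 3*s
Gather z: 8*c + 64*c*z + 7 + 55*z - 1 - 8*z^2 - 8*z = 8*c - 8*z^2 + z*(64*c + 47) + 6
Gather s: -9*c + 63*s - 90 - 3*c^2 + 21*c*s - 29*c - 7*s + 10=-3*c^2 - 38*c + s*(21*c + 56) - 80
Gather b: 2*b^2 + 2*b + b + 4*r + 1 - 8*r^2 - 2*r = 2*b^2 + 3*b - 8*r^2 + 2*r + 1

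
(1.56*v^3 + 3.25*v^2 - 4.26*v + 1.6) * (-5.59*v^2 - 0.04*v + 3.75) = -8.7204*v^5 - 18.2299*v^4 + 29.5334*v^3 + 3.4139*v^2 - 16.039*v + 6.0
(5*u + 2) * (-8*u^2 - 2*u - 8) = -40*u^3 - 26*u^2 - 44*u - 16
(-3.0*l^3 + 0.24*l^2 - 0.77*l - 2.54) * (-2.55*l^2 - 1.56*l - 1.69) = 7.65*l^5 + 4.068*l^4 + 6.6591*l^3 + 7.2726*l^2 + 5.2637*l + 4.2926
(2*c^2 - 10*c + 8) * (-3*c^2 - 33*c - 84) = -6*c^4 - 36*c^3 + 138*c^2 + 576*c - 672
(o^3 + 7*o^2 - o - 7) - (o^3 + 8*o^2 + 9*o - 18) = -o^2 - 10*o + 11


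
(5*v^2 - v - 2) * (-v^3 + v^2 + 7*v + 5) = -5*v^5 + 6*v^4 + 36*v^3 + 16*v^2 - 19*v - 10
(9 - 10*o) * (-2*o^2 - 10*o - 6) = 20*o^3 + 82*o^2 - 30*o - 54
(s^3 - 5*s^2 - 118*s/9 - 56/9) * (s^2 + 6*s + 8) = s^5 + s^4 - 316*s^3/9 - 1124*s^2/9 - 1280*s/9 - 448/9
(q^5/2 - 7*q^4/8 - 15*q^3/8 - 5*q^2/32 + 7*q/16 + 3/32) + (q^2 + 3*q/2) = q^5/2 - 7*q^4/8 - 15*q^3/8 + 27*q^2/32 + 31*q/16 + 3/32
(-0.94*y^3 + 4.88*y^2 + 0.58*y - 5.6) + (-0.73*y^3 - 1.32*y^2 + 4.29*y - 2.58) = -1.67*y^3 + 3.56*y^2 + 4.87*y - 8.18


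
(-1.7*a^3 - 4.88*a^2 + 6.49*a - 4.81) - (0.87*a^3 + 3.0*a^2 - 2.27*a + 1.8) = -2.57*a^3 - 7.88*a^2 + 8.76*a - 6.61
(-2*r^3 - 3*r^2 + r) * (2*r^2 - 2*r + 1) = -4*r^5 - 2*r^4 + 6*r^3 - 5*r^2 + r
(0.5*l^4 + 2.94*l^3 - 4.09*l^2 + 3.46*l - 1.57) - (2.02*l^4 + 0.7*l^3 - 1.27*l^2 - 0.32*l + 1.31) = -1.52*l^4 + 2.24*l^3 - 2.82*l^2 + 3.78*l - 2.88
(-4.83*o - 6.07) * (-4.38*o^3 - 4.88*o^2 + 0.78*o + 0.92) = 21.1554*o^4 + 50.157*o^3 + 25.8542*o^2 - 9.1782*o - 5.5844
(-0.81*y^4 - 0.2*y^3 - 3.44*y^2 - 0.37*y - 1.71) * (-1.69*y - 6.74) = 1.3689*y^5 + 5.7974*y^4 + 7.1616*y^3 + 23.8109*y^2 + 5.3837*y + 11.5254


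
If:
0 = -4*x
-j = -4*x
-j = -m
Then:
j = 0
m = 0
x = 0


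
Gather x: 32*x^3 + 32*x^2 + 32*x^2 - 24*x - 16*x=32*x^3 + 64*x^2 - 40*x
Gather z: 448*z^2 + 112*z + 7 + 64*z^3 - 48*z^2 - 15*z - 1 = 64*z^3 + 400*z^2 + 97*z + 6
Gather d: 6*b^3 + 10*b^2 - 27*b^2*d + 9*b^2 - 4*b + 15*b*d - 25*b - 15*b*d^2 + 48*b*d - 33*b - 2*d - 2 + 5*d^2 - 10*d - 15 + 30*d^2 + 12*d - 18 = 6*b^3 + 19*b^2 - 62*b + d^2*(35 - 15*b) + d*(-27*b^2 + 63*b) - 35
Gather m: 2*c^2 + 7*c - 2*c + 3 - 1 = 2*c^2 + 5*c + 2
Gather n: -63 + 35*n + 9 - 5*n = 30*n - 54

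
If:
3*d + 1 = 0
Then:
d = -1/3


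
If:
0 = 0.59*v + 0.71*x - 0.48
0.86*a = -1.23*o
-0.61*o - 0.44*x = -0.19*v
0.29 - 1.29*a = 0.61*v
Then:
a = -0.04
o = 0.03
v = 0.57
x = 0.20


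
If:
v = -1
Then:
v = -1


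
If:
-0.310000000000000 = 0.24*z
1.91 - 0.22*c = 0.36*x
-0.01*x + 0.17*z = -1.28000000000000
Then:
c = -164.84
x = 106.04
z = -1.29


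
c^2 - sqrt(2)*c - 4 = (c - 2*sqrt(2))*(c + sqrt(2))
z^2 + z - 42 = (z - 6)*(z + 7)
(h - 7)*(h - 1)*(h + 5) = h^3 - 3*h^2 - 33*h + 35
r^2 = r^2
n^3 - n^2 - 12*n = n*(n - 4)*(n + 3)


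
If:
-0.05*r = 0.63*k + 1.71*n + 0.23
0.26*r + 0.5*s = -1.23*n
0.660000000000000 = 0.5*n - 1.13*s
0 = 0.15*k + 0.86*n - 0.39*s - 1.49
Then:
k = -9.17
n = 3.84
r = -20.29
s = 1.11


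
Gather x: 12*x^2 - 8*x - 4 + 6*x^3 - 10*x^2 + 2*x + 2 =6*x^3 + 2*x^2 - 6*x - 2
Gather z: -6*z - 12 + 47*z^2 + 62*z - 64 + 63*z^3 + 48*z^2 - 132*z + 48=63*z^3 + 95*z^2 - 76*z - 28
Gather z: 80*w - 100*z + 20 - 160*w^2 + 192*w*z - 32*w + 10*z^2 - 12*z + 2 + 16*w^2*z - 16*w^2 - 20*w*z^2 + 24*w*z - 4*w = -176*w^2 + 44*w + z^2*(10 - 20*w) + z*(16*w^2 + 216*w - 112) + 22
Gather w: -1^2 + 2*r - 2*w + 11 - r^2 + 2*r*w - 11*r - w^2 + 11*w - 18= -r^2 - 9*r - w^2 + w*(2*r + 9) - 8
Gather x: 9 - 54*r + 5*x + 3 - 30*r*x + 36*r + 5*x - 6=-18*r + x*(10 - 30*r) + 6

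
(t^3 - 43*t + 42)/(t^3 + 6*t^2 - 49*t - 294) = (t^2 - 7*t + 6)/(t^2 - t - 42)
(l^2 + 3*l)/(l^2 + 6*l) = (l + 3)/(l + 6)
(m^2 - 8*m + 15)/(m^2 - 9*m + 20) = (m - 3)/(m - 4)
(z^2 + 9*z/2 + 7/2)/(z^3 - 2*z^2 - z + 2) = (z + 7/2)/(z^2 - 3*z + 2)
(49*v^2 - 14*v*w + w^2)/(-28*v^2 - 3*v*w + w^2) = (-7*v + w)/(4*v + w)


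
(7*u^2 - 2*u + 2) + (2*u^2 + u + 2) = 9*u^2 - u + 4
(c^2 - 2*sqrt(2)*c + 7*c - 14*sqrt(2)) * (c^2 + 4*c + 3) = c^4 - 2*sqrt(2)*c^3 + 11*c^3 - 22*sqrt(2)*c^2 + 31*c^2 - 62*sqrt(2)*c + 21*c - 42*sqrt(2)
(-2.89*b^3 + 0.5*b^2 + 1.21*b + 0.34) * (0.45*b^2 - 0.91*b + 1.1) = -1.3005*b^5 + 2.8549*b^4 - 3.0895*b^3 - 0.3981*b^2 + 1.0216*b + 0.374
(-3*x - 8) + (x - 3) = -2*x - 11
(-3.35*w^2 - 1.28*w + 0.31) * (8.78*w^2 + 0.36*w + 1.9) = -29.413*w^4 - 12.4444*w^3 - 4.104*w^2 - 2.3204*w + 0.589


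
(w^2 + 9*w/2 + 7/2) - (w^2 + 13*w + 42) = -17*w/2 - 77/2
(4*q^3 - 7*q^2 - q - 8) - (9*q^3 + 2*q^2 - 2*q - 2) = -5*q^3 - 9*q^2 + q - 6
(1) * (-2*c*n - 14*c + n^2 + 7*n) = -2*c*n - 14*c + n^2 + 7*n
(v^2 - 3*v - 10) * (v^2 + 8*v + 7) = v^4 + 5*v^3 - 27*v^2 - 101*v - 70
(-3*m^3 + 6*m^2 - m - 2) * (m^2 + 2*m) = -3*m^5 + 11*m^3 - 4*m^2 - 4*m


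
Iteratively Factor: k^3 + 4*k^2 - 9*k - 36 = (k - 3)*(k^2 + 7*k + 12) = (k - 3)*(k + 4)*(k + 3)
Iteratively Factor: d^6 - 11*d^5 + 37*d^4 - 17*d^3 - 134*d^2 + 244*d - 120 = (d - 2)*(d^5 - 9*d^4 + 19*d^3 + 21*d^2 - 92*d + 60) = (d - 2)*(d - 1)*(d^4 - 8*d^3 + 11*d^2 + 32*d - 60) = (d - 2)*(d - 1)*(d + 2)*(d^3 - 10*d^2 + 31*d - 30) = (d - 3)*(d - 2)*(d - 1)*(d + 2)*(d^2 - 7*d + 10) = (d - 3)*(d - 2)^2*(d - 1)*(d + 2)*(d - 5)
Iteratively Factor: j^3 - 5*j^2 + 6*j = (j - 2)*(j^2 - 3*j) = j*(j - 2)*(j - 3)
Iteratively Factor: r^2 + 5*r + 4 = (r + 1)*(r + 4)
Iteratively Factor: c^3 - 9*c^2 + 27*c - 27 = (c - 3)*(c^2 - 6*c + 9) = (c - 3)^2*(c - 3)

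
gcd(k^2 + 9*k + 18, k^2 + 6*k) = k + 6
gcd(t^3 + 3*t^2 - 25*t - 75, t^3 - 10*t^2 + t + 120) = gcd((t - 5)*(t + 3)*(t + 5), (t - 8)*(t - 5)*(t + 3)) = t^2 - 2*t - 15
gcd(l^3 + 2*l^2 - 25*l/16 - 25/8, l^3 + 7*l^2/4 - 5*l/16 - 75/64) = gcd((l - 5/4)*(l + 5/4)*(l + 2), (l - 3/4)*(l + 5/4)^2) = l + 5/4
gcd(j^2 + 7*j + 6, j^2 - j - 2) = j + 1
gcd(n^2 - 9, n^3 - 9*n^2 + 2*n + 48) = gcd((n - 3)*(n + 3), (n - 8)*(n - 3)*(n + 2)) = n - 3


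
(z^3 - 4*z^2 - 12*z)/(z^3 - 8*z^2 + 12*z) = (z + 2)/(z - 2)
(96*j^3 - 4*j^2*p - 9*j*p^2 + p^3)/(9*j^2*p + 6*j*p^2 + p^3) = (32*j^2 - 12*j*p + p^2)/(p*(3*j + p))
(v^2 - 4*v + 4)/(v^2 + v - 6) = (v - 2)/(v + 3)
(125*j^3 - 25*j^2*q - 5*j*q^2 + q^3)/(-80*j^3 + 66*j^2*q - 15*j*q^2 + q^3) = (-25*j^2 + q^2)/(16*j^2 - 10*j*q + q^2)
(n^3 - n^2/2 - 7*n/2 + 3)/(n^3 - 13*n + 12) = (n^2 + n/2 - 3)/(n^2 + n - 12)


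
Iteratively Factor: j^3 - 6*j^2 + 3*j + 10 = (j - 2)*(j^2 - 4*j - 5) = (j - 5)*(j - 2)*(j + 1)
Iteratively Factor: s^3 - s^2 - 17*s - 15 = (s + 3)*(s^2 - 4*s - 5) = (s - 5)*(s + 3)*(s + 1)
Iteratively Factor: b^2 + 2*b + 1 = (b + 1)*(b + 1)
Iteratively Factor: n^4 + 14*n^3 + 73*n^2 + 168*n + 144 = (n + 3)*(n^3 + 11*n^2 + 40*n + 48) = (n + 3)*(n + 4)*(n^2 + 7*n + 12) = (n + 3)^2*(n + 4)*(n + 4)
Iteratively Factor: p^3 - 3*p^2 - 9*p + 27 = (p - 3)*(p^2 - 9) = (p - 3)*(p + 3)*(p - 3)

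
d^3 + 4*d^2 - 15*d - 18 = (d - 3)*(d + 1)*(d + 6)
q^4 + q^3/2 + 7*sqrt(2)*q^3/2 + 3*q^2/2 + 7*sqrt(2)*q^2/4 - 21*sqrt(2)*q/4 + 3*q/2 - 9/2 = (q - 1)*(q + 3/2)*(q + sqrt(2)/2)*(q + 3*sqrt(2))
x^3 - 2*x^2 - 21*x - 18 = (x - 6)*(x + 1)*(x + 3)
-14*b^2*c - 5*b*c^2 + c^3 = c*(-7*b + c)*(2*b + c)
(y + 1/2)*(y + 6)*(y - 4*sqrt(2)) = y^3 - 4*sqrt(2)*y^2 + 13*y^2/2 - 26*sqrt(2)*y + 3*y - 12*sqrt(2)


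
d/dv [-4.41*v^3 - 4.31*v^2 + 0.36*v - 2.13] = -13.23*v^2 - 8.62*v + 0.36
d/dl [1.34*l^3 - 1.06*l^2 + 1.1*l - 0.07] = 4.02*l^2 - 2.12*l + 1.1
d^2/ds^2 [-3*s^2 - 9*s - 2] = -6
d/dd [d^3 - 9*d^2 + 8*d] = 3*d^2 - 18*d + 8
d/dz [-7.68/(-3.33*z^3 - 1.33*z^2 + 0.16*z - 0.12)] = (-76.7232*z^2 - 20.4288*z + 1.2288)/(3.33*z^3 + 1.33*z^2 - 0.16*z + 0.12)^2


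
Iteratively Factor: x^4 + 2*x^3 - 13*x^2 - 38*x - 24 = (x + 1)*(x^3 + x^2 - 14*x - 24) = (x + 1)*(x + 3)*(x^2 - 2*x - 8) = (x - 4)*(x + 1)*(x + 3)*(x + 2)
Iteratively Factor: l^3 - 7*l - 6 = (l + 2)*(l^2 - 2*l - 3) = (l + 1)*(l + 2)*(l - 3)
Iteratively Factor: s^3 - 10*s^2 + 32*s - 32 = (s - 4)*(s^2 - 6*s + 8) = (s - 4)^2*(s - 2)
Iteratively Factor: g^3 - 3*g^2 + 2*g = (g - 2)*(g^2 - g) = g*(g - 2)*(g - 1)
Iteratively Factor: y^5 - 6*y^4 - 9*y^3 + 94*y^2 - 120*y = (y - 5)*(y^4 - y^3 - 14*y^2 + 24*y) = (y - 5)*(y - 3)*(y^3 + 2*y^2 - 8*y) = y*(y - 5)*(y - 3)*(y^2 + 2*y - 8) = y*(y - 5)*(y - 3)*(y - 2)*(y + 4)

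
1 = 1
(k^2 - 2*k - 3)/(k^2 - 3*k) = (k + 1)/k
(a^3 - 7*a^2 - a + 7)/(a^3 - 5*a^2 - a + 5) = (a - 7)/(a - 5)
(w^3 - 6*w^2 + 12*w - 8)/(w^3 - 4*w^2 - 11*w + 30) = (w^2 - 4*w + 4)/(w^2 - 2*w - 15)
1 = 1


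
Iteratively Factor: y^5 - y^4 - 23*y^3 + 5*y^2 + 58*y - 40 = (y + 2)*(y^4 - 3*y^3 - 17*y^2 + 39*y - 20) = (y - 5)*(y + 2)*(y^3 + 2*y^2 - 7*y + 4) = (y - 5)*(y - 1)*(y + 2)*(y^2 + 3*y - 4) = (y - 5)*(y - 1)^2*(y + 2)*(y + 4)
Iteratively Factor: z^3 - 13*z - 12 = (z + 1)*(z^2 - z - 12) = (z + 1)*(z + 3)*(z - 4)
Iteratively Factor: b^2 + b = (b)*(b + 1)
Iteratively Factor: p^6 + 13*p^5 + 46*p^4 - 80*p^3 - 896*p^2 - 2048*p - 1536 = (p + 2)*(p^5 + 11*p^4 + 24*p^3 - 128*p^2 - 640*p - 768) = (p - 4)*(p + 2)*(p^4 + 15*p^3 + 84*p^2 + 208*p + 192) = (p - 4)*(p + 2)*(p + 4)*(p^3 + 11*p^2 + 40*p + 48) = (p - 4)*(p + 2)*(p + 4)^2*(p^2 + 7*p + 12) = (p - 4)*(p + 2)*(p + 3)*(p + 4)^2*(p + 4)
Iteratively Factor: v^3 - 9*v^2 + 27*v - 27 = (v - 3)*(v^2 - 6*v + 9) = (v - 3)^2*(v - 3)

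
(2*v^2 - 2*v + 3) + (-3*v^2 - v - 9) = -v^2 - 3*v - 6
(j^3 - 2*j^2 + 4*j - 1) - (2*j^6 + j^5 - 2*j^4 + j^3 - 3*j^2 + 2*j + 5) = -2*j^6 - j^5 + 2*j^4 + j^2 + 2*j - 6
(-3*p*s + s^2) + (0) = -3*p*s + s^2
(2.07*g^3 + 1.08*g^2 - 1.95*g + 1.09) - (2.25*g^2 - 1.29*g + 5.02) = 2.07*g^3 - 1.17*g^2 - 0.66*g - 3.93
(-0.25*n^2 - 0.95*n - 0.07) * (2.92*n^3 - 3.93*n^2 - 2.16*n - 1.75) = -0.73*n^5 - 1.7915*n^4 + 4.0691*n^3 + 2.7646*n^2 + 1.8137*n + 0.1225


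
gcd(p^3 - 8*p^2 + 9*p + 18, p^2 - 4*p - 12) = p - 6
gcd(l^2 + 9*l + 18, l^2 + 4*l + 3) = l + 3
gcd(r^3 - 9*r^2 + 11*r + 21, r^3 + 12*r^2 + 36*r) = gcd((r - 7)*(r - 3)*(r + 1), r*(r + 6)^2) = 1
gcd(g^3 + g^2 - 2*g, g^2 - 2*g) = g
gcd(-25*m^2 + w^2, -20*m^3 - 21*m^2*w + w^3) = -5*m + w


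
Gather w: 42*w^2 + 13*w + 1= 42*w^2 + 13*w + 1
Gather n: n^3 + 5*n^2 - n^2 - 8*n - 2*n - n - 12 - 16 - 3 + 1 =n^3 + 4*n^2 - 11*n - 30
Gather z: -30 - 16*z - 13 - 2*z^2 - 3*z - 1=-2*z^2 - 19*z - 44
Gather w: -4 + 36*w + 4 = 36*w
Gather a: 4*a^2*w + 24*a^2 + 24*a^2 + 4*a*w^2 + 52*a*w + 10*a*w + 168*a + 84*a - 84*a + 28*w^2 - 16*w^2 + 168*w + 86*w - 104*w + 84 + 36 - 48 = a^2*(4*w + 48) + a*(4*w^2 + 62*w + 168) + 12*w^2 + 150*w + 72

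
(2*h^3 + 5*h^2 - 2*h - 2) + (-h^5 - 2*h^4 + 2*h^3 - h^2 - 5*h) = -h^5 - 2*h^4 + 4*h^3 + 4*h^2 - 7*h - 2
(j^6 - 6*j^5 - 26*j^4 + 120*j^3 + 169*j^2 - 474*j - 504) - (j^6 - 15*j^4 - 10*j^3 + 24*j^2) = -6*j^5 - 11*j^4 + 130*j^3 + 145*j^2 - 474*j - 504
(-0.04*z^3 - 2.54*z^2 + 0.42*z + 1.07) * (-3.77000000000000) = 0.1508*z^3 + 9.5758*z^2 - 1.5834*z - 4.0339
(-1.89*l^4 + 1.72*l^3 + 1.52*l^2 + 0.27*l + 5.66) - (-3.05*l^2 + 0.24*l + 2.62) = -1.89*l^4 + 1.72*l^3 + 4.57*l^2 + 0.03*l + 3.04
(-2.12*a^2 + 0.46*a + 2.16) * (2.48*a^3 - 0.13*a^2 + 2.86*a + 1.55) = -5.2576*a^5 + 1.4164*a^4 - 0.7662*a^3 - 2.2512*a^2 + 6.8906*a + 3.348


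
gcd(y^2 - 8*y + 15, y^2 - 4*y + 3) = y - 3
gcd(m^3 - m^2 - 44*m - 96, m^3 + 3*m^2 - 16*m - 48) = m^2 + 7*m + 12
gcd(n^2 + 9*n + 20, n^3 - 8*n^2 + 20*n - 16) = 1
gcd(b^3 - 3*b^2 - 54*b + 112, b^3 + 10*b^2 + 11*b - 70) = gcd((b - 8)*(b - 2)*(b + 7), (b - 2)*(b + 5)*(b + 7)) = b^2 + 5*b - 14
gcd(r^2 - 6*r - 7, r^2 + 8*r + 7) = r + 1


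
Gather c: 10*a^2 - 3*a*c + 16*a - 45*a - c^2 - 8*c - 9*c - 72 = 10*a^2 - 29*a - c^2 + c*(-3*a - 17) - 72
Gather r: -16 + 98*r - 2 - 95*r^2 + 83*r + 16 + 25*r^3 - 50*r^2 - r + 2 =25*r^3 - 145*r^2 + 180*r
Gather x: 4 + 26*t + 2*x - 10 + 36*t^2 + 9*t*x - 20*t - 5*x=36*t^2 + 6*t + x*(9*t - 3) - 6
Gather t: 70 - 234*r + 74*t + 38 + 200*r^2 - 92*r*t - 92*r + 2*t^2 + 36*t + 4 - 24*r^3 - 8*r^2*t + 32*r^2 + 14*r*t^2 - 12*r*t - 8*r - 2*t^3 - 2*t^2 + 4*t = -24*r^3 + 232*r^2 + 14*r*t^2 - 334*r - 2*t^3 + t*(-8*r^2 - 104*r + 114) + 112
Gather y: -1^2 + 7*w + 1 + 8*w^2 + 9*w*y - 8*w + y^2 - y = 8*w^2 - w + y^2 + y*(9*w - 1)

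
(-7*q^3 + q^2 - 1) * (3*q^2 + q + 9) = -21*q^5 - 4*q^4 - 62*q^3 + 6*q^2 - q - 9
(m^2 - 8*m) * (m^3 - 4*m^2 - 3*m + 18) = m^5 - 12*m^4 + 29*m^3 + 42*m^2 - 144*m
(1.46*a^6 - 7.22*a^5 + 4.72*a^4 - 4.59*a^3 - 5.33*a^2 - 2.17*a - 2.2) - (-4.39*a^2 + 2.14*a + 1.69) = 1.46*a^6 - 7.22*a^5 + 4.72*a^4 - 4.59*a^3 - 0.94*a^2 - 4.31*a - 3.89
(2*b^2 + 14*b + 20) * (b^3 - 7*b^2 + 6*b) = 2*b^5 - 66*b^3 - 56*b^2 + 120*b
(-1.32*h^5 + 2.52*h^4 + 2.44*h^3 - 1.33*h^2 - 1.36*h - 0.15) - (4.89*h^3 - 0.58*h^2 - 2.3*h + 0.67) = -1.32*h^5 + 2.52*h^4 - 2.45*h^3 - 0.75*h^2 + 0.94*h - 0.82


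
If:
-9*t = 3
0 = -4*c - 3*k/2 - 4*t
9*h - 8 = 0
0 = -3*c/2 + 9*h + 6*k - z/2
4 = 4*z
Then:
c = 11/15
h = 8/9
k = -16/15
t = -1/3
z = 1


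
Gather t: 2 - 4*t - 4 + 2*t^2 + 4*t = 2*t^2 - 2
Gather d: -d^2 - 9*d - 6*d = -d^2 - 15*d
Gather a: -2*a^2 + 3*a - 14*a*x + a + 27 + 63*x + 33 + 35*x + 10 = -2*a^2 + a*(4 - 14*x) + 98*x + 70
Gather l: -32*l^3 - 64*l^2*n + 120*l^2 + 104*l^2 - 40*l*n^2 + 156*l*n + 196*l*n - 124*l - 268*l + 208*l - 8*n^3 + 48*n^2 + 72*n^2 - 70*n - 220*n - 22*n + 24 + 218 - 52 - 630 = -32*l^3 + l^2*(224 - 64*n) + l*(-40*n^2 + 352*n - 184) - 8*n^3 + 120*n^2 - 312*n - 440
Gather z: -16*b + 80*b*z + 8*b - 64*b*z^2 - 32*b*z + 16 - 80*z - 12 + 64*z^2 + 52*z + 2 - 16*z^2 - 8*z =-8*b + z^2*(48 - 64*b) + z*(48*b - 36) + 6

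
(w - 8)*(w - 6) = w^2 - 14*w + 48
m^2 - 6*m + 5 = (m - 5)*(m - 1)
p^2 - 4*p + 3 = (p - 3)*(p - 1)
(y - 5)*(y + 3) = y^2 - 2*y - 15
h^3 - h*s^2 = h*(h - s)*(h + s)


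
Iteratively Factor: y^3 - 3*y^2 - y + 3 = (y - 1)*(y^2 - 2*y - 3) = (y - 3)*(y - 1)*(y + 1)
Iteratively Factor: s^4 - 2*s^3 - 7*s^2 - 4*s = (s)*(s^3 - 2*s^2 - 7*s - 4) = s*(s + 1)*(s^2 - 3*s - 4) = s*(s + 1)^2*(s - 4)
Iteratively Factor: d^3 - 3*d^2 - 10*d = (d + 2)*(d^2 - 5*d) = d*(d + 2)*(d - 5)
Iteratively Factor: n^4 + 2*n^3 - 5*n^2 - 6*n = (n)*(n^3 + 2*n^2 - 5*n - 6) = n*(n - 2)*(n^2 + 4*n + 3) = n*(n - 2)*(n + 1)*(n + 3)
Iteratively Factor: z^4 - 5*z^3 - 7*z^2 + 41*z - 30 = (z - 5)*(z^3 - 7*z + 6) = (z - 5)*(z - 1)*(z^2 + z - 6) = (z - 5)*(z - 1)*(z + 3)*(z - 2)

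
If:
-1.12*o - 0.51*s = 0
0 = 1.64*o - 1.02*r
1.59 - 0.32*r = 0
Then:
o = 3.09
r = 4.97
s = -6.79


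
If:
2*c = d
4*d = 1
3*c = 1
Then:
No Solution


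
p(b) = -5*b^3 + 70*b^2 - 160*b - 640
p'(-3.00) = -715.00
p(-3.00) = 605.00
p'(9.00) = -115.00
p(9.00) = -55.00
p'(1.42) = 8.55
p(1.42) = -740.37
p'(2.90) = 119.85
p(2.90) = -637.24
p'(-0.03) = -164.21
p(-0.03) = -635.14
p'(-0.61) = -250.98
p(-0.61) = -515.22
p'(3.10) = 129.85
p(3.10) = -612.26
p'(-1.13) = -337.35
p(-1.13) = -362.60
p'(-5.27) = -1314.39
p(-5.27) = 2879.12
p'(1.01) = -33.90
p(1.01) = -735.34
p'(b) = -15*b^2 + 140*b - 160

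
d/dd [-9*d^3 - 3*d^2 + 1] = 3*d*(-9*d - 2)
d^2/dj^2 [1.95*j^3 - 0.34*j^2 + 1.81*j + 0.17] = 11.7*j - 0.68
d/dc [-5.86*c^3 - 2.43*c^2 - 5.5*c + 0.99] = -17.58*c^2 - 4.86*c - 5.5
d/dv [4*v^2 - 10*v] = 8*v - 10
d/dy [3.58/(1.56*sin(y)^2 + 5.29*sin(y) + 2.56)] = -(11.1696*sin(y) + 18.9382)*cos(y)/(1.56*sin(y)^2 + 5.29*sin(y) + 2.56)^2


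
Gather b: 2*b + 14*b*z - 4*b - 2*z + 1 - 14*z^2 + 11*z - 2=b*(14*z - 2) - 14*z^2 + 9*z - 1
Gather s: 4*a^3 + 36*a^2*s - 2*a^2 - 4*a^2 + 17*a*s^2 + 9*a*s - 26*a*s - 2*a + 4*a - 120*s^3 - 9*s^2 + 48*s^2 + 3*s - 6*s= 4*a^3 - 6*a^2 + 2*a - 120*s^3 + s^2*(17*a + 39) + s*(36*a^2 - 17*a - 3)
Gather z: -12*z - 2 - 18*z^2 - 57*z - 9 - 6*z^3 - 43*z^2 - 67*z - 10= -6*z^3 - 61*z^2 - 136*z - 21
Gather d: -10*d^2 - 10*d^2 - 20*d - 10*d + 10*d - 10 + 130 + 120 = -20*d^2 - 20*d + 240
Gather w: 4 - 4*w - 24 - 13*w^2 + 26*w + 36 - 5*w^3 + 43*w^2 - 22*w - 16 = -5*w^3 + 30*w^2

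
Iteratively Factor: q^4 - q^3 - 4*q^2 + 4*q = (q - 1)*(q^3 - 4*q) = q*(q - 1)*(q^2 - 4) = q*(q - 2)*(q - 1)*(q + 2)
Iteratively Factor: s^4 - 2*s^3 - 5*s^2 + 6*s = (s + 2)*(s^3 - 4*s^2 + 3*s) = s*(s + 2)*(s^2 - 4*s + 3) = s*(s - 3)*(s + 2)*(s - 1)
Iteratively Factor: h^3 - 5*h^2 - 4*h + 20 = (h - 5)*(h^2 - 4) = (h - 5)*(h - 2)*(h + 2)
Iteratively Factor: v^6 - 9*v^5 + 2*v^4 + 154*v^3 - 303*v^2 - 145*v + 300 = (v - 3)*(v^5 - 6*v^4 - 16*v^3 + 106*v^2 + 15*v - 100) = (v - 3)*(v - 1)*(v^4 - 5*v^3 - 21*v^2 + 85*v + 100) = (v - 3)*(v - 1)*(v + 4)*(v^3 - 9*v^2 + 15*v + 25) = (v - 3)*(v - 1)*(v + 1)*(v + 4)*(v^2 - 10*v + 25) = (v - 5)*(v - 3)*(v - 1)*(v + 1)*(v + 4)*(v - 5)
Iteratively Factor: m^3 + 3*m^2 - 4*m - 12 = (m + 3)*(m^2 - 4) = (m - 2)*(m + 3)*(m + 2)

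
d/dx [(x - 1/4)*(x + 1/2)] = 2*x + 1/4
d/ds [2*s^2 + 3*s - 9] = 4*s + 3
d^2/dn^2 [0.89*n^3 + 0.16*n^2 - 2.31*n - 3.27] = 5.34*n + 0.32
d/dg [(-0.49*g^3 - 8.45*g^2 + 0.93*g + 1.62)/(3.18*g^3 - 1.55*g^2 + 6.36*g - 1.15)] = (8.88178419700125e-16*g^5 + 27.6305*g^4 - 12.1476*g^3 - 66.0648*g^2 + 24.457*g - 11.3727)/(10.1124*g^6 - 9.858*g^5 + 42.8521*g^4 - 27.03*g^3 + 44.0146*g^2 - 14.628*g + 1.3225)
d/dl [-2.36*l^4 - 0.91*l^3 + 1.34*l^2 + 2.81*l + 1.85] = -9.44*l^3 - 2.73*l^2 + 2.68*l + 2.81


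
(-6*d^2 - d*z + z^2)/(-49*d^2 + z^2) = (6*d^2 + d*z - z^2)/(49*d^2 - z^2)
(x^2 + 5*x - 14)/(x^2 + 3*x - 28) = (x - 2)/(x - 4)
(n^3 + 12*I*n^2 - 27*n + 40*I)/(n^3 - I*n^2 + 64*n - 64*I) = (n + 5*I)/(n - 8*I)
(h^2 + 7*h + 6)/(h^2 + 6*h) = (h + 1)/h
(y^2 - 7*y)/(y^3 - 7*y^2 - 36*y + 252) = y/(y^2 - 36)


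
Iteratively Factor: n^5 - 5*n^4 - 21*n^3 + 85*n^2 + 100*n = (n - 5)*(n^4 - 21*n^2 - 20*n) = (n - 5)*(n + 1)*(n^3 - n^2 - 20*n) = n*(n - 5)*(n + 1)*(n^2 - n - 20) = n*(n - 5)^2*(n + 1)*(n + 4)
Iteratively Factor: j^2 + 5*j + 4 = (j + 1)*(j + 4)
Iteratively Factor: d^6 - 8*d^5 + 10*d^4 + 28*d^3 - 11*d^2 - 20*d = (d - 4)*(d^5 - 4*d^4 - 6*d^3 + 4*d^2 + 5*d) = (d - 5)*(d - 4)*(d^4 + d^3 - d^2 - d) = (d - 5)*(d - 4)*(d - 1)*(d^3 + 2*d^2 + d) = (d - 5)*(d - 4)*(d - 1)*(d + 1)*(d^2 + d) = (d - 5)*(d - 4)*(d - 1)*(d + 1)^2*(d)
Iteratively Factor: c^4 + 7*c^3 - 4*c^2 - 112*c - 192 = (c - 4)*(c^3 + 11*c^2 + 40*c + 48) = (c - 4)*(c + 4)*(c^2 + 7*c + 12) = (c - 4)*(c + 4)^2*(c + 3)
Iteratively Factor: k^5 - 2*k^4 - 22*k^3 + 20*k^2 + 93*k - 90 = (k - 2)*(k^4 - 22*k^2 - 24*k + 45) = (k - 5)*(k - 2)*(k^3 + 5*k^2 + 3*k - 9) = (k - 5)*(k - 2)*(k - 1)*(k^2 + 6*k + 9) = (k - 5)*(k - 2)*(k - 1)*(k + 3)*(k + 3)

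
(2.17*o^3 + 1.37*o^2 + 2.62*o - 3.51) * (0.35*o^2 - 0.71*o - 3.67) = 0.7595*o^5 - 1.0612*o^4 - 8.0196*o^3 - 8.1166*o^2 - 7.1233*o + 12.8817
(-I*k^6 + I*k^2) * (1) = -I*k^6 + I*k^2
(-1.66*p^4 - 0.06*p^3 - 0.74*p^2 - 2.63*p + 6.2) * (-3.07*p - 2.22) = 5.0962*p^5 + 3.8694*p^4 + 2.405*p^3 + 9.7169*p^2 - 13.1954*p - 13.764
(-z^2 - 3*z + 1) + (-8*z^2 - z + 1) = -9*z^2 - 4*z + 2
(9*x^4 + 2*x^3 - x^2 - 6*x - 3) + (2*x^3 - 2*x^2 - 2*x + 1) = 9*x^4 + 4*x^3 - 3*x^2 - 8*x - 2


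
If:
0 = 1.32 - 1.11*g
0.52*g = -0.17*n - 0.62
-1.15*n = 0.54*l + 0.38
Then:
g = 1.19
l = 14.81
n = -7.28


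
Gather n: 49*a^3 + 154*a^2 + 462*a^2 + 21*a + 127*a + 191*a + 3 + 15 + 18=49*a^3 + 616*a^2 + 339*a + 36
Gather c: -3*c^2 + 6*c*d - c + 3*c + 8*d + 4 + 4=-3*c^2 + c*(6*d + 2) + 8*d + 8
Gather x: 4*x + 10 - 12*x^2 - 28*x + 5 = -12*x^2 - 24*x + 15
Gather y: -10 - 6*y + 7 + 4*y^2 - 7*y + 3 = 4*y^2 - 13*y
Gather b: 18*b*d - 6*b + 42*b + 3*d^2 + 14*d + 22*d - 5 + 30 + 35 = b*(18*d + 36) + 3*d^2 + 36*d + 60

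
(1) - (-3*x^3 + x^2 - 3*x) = 3*x^3 - x^2 + 3*x + 1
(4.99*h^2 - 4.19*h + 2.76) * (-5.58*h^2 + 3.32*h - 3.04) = -27.8442*h^4 + 39.947*h^3 - 44.4812*h^2 + 21.9008*h - 8.3904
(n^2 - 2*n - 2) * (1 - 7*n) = -7*n^3 + 15*n^2 + 12*n - 2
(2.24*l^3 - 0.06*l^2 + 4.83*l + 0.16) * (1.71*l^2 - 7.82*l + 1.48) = 3.8304*l^5 - 17.6194*l^4 + 12.0437*l^3 - 37.5858*l^2 + 5.8972*l + 0.2368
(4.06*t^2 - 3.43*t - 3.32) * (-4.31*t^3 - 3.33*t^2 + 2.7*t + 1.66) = -17.4986*t^5 + 1.2635*t^4 + 36.6931*t^3 + 8.5342*t^2 - 14.6578*t - 5.5112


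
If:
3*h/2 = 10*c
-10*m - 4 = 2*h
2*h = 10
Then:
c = 3/4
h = 5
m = -7/5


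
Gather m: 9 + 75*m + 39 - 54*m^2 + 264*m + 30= -54*m^2 + 339*m + 78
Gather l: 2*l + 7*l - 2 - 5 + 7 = 9*l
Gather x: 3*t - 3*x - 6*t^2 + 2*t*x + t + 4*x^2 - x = -6*t^2 + 4*t + 4*x^2 + x*(2*t - 4)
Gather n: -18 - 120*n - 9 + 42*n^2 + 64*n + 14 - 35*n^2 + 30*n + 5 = 7*n^2 - 26*n - 8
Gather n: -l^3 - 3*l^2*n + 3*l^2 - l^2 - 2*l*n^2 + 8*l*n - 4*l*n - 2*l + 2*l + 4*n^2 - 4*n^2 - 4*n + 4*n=-l^3 + 2*l^2 - 2*l*n^2 + n*(-3*l^2 + 4*l)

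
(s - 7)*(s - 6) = s^2 - 13*s + 42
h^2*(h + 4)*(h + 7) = h^4 + 11*h^3 + 28*h^2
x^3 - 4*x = x*(x - 2)*(x + 2)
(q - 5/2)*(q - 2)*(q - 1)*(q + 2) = q^4 - 7*q^3/2 - 3*q^2/2 + 14*q - 10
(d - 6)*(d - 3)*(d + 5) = d^3 - 4*d^2 - 27*d + 90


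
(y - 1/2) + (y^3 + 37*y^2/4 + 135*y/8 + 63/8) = y^3 + 37*y^2/4 + 143*y/8 + 59/8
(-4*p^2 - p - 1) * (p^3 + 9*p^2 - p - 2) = -4*p^5 - 37*p^4 - 6*p^3 + 3*p + 2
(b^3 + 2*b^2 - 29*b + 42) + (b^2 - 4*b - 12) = b^3 + 3*b^2 - 33*b + 30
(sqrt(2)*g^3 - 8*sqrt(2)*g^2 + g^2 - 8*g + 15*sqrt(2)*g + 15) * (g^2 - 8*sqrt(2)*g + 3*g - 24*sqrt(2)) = sqrt(2)*g^5 - 15*g^4 - 5*sqrt(2)*g^4 - 17*sqrt(2)*g^3 + 75*g^3 + 85*sqrt(2)*g^2 + 135*g^2 - 675*g + 72*sqrt(2)*g - 360*sqrt(2)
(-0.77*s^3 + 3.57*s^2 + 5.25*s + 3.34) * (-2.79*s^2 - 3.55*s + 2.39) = 2.1483*s^5 - 7.2268*s^4 - 29.1613*s^3 - 19.4238*s^2 + 0.690500000000002*s + 7.9826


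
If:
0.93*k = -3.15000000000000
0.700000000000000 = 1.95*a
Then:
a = 0.36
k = -3.39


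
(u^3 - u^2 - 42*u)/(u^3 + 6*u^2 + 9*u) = (u^2 - u - 42)/(u^2 + 6*u + 9)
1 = 1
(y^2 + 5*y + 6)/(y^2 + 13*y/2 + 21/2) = 2*(y + 2)/(2*y + 7)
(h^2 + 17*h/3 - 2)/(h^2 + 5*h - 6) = (h - 1/3)/(h - 1)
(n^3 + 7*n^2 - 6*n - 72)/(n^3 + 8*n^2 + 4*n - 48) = (n - 3)/(n - 2)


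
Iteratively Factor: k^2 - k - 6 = (k - 3)*(k + 2)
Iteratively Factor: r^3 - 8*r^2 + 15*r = (r - 3)*(r^2 - 5*r) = (r - 5)*(r - 3)*(r)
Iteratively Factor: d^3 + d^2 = (d)*(d^2 + d) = d^2*(d + 1)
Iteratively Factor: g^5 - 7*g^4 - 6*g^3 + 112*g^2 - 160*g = (g)*(g^4 - 7*g^3 - 6*g^2 + 112*g - 160) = g*(g + 4)*(g^3 - 11*g^2 + 38*g - 40) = g*(g - 2)*(g + 4)*(g^2 - 9*g + 20) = g*(g - 4)*(g - 2)*(g + 4)*(g - 5)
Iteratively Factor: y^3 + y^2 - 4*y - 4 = (y + 2)*(y^2 - y - 2) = (y + 1)*(y + 2)*(y - 2)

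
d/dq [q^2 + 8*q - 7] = 2*q + 8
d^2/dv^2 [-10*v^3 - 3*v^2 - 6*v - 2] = -60*v - 6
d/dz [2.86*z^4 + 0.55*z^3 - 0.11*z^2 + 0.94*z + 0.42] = 11.44*z^3 + 1.65*z^2 - 0.22*z + 0.94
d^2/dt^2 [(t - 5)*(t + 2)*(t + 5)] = 6*t + 4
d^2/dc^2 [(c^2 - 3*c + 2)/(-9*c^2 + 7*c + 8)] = 12*(30*c^3 - 117*c^2 + 171*c - 79)/(729*c^6 - 1701*c^5 - 621*c^4 + 2681*c^3 + 552*c^2 - 1344*c - 512)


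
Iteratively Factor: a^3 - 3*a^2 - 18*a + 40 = (a + 4)*(a^2 - 7*a + 10) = (a - 5)*(a + 4)*(a - 2)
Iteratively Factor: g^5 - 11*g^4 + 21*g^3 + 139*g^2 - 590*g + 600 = (g - 2)*(g^4 - 9*g^3 + 3*g^2 + 145*g - 300) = (g - 5)*(g - 2)*(g^3 - 4*g^2 - 17*g + 60) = (g - 5)^2*(g - 2)*(g^2 + g - 12) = (g - 5)^2*(g - 2)*(g + 4)*(g - 3)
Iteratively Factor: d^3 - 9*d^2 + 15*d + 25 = (d - 5)*(d^2 - 4*d - 5) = (d - 5)*(d + 1)*(d - 5)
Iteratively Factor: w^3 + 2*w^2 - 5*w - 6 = (w + 3)*(w^2 - w - 2) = (w - 2)*(w + 3)*(w + 1)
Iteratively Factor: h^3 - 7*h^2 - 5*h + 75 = (h - 5)*(h^2 - 2*h - 15) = (h - 5)*(h + 3)*(h - 5)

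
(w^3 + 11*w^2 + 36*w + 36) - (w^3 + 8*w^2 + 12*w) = 3*w^2 + 24*w + 36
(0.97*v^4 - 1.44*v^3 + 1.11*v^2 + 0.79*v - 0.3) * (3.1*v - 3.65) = 3.007*v^5 - 8.0045*v^4 + 8.697*v^3 - 1.6025*v^2 - 3.8135*v + 1.095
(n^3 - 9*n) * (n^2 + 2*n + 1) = n^5 + 2*n^4 - 8*n^3 - 18*n^2 - 9*n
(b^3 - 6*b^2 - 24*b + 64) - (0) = b^3 - 6*b^2 - 24*b + 64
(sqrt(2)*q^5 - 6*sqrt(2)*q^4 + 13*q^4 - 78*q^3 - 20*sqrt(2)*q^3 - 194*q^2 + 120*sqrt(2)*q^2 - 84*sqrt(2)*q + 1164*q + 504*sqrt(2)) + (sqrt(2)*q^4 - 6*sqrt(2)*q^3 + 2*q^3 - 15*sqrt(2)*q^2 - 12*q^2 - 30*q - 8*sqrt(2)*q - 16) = sqrt(2)*q^5 - 5*sqrt(2)*q^4 + 13*q^4 - 76*q^3 - 26*sqrt(2)*q^3 - 206*q^2 + 105*sqrt(2)*q^2 - 92*sqrt(2)*q + 1134*q - 16 + 504*sqrt(2)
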